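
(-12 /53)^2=144 /2809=0.05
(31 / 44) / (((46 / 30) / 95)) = 44175 / 1012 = 43.65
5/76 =0.07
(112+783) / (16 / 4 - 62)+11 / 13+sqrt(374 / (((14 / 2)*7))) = -10997 / 754+sqrt(374) / 7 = -11.82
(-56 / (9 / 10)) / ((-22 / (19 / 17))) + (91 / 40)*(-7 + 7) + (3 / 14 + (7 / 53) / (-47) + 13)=960950051 / 58692942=16.37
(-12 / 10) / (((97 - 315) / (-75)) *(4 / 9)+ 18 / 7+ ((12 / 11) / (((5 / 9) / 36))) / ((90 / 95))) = -31185 / 2039537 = -0.02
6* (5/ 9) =10/ 3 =3.33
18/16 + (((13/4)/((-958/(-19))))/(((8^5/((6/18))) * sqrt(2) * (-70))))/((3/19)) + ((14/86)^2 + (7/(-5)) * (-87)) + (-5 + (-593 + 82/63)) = -2207414261/4659480 - 4693 * sqrt(2)/158214389760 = -473.75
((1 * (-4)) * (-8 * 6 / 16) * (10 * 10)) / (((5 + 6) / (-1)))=-1200 / 11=-109.09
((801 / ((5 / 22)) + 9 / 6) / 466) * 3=22.70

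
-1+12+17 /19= 226 /19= 11.89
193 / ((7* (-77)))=-193 / 539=-0.36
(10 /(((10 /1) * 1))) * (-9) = -9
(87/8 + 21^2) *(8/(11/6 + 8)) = 21690/59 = 367.63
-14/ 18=-7/ 9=-0.78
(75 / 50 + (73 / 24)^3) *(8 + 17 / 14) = 17619379 / 64512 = 273.12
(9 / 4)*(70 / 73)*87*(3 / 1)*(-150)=-6166125 / 73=-84467.47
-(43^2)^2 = -3418801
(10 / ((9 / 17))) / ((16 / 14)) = 595 / 36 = 16.53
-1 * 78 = -78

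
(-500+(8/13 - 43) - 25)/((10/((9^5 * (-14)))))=3048817968/65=46904891.82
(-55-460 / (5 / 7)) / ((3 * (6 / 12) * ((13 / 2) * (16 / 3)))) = -699 / 52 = -13.44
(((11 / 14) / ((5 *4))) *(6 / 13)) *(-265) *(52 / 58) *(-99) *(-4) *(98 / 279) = -538692 / 899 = -599.21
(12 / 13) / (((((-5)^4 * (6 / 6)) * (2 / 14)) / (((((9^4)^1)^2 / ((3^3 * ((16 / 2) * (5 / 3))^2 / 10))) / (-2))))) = -301327047 / 650000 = -463.58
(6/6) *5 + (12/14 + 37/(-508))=20569/3556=5.78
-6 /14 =-3 /7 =-0.43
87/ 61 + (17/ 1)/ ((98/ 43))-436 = -2553291/ 5978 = -427.11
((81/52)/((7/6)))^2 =59049/33124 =1.78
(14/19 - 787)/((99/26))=-388414/1881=-206.49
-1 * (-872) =872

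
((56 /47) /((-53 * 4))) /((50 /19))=-133 /62275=-0.00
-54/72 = -3/4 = -0.75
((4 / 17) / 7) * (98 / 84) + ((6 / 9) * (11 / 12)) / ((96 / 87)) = 5807 / 9792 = 0.59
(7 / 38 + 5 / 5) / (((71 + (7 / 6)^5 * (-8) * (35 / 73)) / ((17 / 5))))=319302 / 4973117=0.06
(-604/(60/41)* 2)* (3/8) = -6191/20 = -309.55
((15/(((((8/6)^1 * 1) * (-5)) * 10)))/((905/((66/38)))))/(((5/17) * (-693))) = 51/24073000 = 0.00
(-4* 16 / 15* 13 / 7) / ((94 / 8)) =-3328 / 4935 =-0.67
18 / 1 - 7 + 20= 31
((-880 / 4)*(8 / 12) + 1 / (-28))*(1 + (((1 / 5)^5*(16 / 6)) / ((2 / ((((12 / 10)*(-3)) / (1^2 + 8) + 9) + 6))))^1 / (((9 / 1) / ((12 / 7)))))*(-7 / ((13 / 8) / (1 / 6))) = 105.45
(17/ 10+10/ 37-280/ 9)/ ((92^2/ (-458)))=22221931/ 14092560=1.58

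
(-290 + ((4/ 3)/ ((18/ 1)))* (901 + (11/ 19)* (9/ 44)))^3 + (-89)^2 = -12009088802333879/ 1080045576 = -11119057.44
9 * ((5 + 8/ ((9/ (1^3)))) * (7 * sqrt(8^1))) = 742 * sqrt(2) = 1049.35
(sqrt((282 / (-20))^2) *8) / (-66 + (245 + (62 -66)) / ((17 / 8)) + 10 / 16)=1632 / 695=2.35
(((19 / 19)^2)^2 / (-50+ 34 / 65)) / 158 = -65 / 508128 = -0.00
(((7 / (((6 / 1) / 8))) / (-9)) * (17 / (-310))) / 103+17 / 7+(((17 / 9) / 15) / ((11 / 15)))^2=2692942358 / 1095310755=2.46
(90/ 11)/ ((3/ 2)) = 60/ 11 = 5.45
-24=-24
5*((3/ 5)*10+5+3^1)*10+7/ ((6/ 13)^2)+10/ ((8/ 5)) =6652/ 9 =739.11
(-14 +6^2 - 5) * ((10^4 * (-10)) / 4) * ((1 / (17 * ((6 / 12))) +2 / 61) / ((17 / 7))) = -27300000 / 1037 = -26325.94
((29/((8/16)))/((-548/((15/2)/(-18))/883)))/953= 128035/3133464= 0.04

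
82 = 82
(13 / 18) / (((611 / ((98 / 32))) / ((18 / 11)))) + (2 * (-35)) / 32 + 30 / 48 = -3219 / 2068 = -1.56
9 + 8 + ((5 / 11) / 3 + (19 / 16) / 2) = 18739 / 1056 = 17.75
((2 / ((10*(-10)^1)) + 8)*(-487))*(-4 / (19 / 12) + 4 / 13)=2802198 / 325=8622.15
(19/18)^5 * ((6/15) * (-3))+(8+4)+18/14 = 129108827/11022480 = 11.71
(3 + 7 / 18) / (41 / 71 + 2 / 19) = 82289 / 16578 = 4.96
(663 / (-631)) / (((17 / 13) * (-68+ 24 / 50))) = 12675 / 1065128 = 0.01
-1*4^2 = -16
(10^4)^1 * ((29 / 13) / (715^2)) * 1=11600 / 265837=0.04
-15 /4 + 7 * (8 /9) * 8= 1657 /36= 46.03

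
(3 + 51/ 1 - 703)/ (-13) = 649/ 13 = 49.92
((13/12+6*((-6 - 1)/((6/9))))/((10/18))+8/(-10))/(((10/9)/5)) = -4041/8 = -505.12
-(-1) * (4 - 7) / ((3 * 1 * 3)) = -1 / 3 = -0.33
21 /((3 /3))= 21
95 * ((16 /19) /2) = 40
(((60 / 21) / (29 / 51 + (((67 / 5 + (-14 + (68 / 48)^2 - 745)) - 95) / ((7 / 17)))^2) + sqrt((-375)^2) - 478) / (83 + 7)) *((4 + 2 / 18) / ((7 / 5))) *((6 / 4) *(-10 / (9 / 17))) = 580192634866382832695 / 6093245117125759194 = 95.22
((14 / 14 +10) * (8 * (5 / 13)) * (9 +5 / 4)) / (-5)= -902 / 13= -69.38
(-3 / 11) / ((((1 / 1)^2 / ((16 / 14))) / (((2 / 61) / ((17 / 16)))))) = -768 / 79849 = -0.01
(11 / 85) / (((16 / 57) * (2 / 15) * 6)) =627 / 1088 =0.58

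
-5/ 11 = -0.45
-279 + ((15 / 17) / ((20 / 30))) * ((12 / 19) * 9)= -87687 / 323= -271.48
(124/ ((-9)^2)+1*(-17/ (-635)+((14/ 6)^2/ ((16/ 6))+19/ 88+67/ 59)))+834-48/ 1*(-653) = 2148618436891/ 66762630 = 32182.95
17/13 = 1.31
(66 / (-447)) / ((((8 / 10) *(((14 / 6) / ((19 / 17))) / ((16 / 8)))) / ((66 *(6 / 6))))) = -206910 / 17731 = -11.67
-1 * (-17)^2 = -289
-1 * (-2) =2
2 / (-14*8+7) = -2 / 105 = -0.02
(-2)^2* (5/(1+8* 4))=20/33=0.61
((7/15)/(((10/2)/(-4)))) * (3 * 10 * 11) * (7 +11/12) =-2926/3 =-975.33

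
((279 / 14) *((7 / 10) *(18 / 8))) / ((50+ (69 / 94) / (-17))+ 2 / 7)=14044023 / 22480520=0.62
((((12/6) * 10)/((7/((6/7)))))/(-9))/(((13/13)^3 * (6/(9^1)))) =-20/49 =-0.41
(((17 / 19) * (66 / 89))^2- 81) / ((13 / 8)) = -141759432 / 2859481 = -49.58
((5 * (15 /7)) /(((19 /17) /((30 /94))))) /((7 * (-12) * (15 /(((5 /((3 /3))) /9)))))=-2125 /1575252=-0.00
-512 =-512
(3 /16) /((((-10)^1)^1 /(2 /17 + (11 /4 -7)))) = 843 /10880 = 0.08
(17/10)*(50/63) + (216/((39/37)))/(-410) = 142609/167895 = 0.85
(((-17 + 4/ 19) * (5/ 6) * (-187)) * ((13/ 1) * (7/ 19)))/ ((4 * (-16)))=-27142115/ 138624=-195.80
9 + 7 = 16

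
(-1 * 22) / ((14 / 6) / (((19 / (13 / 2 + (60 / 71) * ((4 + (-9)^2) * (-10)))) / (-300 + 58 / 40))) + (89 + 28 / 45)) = -10684080 / 12717670243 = -0.00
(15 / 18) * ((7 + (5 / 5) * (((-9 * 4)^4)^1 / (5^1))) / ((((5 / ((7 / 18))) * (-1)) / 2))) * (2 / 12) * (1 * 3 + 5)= -58062.01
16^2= 256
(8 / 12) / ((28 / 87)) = 29 / 14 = 2.07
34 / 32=17 / 16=1.06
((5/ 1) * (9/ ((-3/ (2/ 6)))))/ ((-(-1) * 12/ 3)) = -5/ 4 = -1.25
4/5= 0.80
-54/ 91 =-0.59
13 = 13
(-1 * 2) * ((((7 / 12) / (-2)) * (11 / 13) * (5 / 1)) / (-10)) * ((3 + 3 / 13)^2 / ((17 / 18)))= -101871 / 37349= -2.73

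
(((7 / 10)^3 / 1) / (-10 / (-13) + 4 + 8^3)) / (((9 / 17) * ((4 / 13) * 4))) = 985439 / 967392000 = 0.00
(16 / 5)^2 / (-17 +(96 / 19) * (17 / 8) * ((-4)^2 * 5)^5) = 4864 / 16711679991925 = 0.00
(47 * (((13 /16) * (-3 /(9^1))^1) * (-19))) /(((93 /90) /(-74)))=-17319.88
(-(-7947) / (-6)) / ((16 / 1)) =-2649 / 32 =-82.78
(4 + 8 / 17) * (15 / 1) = 1140 / 17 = 67.06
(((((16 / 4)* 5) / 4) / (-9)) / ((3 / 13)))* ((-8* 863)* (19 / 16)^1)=1065805 / 54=19737.13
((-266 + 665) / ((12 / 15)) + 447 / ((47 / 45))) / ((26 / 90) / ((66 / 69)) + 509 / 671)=5260723875 / 6020606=873.79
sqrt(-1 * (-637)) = 7 * sqrt(13) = 25.24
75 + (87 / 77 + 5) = 6247 / 77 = 81.13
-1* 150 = -150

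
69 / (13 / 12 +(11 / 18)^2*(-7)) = -5589 / 124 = -45.07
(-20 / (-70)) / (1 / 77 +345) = 11 / 13283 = 0.00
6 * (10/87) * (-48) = -960/29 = -33.10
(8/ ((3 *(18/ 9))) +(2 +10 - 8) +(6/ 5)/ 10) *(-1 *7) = -2863/ 75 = -38.17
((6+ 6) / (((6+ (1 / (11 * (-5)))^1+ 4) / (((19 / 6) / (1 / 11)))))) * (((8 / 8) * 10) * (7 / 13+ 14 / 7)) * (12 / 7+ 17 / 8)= 135928375 / 33306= 4081.20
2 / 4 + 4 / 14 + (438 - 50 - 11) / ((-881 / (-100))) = 43.58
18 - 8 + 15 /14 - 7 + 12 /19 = 1251 /266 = 4.70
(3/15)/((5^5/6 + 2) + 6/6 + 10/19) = 114/298885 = 0.00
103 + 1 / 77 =7932 / 77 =103.01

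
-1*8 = -8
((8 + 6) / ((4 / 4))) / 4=7 / 2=3.50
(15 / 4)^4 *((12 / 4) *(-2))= -151875 / 128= -1186.52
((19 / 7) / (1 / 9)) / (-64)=-171 / 448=-0.38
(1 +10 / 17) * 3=81 / 17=4.76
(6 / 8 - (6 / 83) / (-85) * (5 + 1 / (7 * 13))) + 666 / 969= 1.44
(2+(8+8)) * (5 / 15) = 6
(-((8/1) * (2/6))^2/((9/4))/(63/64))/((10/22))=-180224/25515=-7.06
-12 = -12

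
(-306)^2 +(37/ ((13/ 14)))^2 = 16092808/ 169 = 95223.72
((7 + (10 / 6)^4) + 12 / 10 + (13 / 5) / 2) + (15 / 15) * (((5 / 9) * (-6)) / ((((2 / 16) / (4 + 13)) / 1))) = -70651 / 162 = -436.12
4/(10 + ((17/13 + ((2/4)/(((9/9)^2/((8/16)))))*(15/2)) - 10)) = 416/331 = 1.26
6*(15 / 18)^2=25 / 6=4.17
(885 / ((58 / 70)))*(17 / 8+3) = 1269975 / 232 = 5474.03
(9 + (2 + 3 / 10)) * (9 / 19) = 1017 / 190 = 5.35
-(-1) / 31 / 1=1 / 31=0.03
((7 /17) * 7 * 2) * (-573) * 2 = -112308 /17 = -6606.35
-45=-45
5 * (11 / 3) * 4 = 220 / 3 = 73.33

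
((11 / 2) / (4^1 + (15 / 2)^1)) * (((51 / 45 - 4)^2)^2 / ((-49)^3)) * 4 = -150427244 / 136987554375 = -0.00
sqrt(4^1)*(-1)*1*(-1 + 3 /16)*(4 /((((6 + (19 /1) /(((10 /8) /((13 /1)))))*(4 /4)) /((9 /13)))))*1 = 45 /2036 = 0.02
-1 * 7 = -7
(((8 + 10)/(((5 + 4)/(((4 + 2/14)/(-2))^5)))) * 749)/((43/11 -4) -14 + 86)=-24141622373/30387056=-794.47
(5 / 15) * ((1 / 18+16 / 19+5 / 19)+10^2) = 34597 / 1026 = 33.72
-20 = -20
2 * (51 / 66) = 17 / 11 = 1.55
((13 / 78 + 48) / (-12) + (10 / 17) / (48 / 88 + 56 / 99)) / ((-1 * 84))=4265 / 102816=0.04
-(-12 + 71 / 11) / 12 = 61 / 132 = 0.46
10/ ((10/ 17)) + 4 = 21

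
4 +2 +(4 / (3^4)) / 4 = 487 / 81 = 6.01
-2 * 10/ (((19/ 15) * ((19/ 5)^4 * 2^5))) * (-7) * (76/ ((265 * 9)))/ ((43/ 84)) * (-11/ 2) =-1684375/ 297001559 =-0.01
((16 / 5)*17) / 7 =272 / 35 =7.77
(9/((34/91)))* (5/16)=4095/544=7.53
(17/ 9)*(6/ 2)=17/ 3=5.67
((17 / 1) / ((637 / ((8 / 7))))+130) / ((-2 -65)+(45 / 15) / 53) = -15364859 / 7910266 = -1.94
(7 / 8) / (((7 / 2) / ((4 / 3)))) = 1 / 3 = 0.33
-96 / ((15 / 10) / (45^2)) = -129600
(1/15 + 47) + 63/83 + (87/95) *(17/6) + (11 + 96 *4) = 21072841/47310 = 445.42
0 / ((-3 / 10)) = 0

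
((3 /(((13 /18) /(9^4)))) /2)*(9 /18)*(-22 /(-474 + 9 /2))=1299078 /4069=319.26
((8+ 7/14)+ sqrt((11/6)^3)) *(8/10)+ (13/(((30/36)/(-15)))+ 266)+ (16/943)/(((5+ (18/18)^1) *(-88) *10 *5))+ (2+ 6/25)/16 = 11 *sqrt(66)/45+ 30294346/777975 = 40.93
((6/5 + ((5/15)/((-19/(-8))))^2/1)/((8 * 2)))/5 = 9907/649800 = 0.02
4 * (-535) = -2140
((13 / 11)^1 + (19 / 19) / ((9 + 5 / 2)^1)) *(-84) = -26964 / 253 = -106.58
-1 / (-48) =1 / 48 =0.02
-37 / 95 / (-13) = 37 / 1235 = 0.03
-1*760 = -760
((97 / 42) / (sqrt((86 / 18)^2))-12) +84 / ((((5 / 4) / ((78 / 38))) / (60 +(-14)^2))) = 2018825013 / 57190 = 35300.31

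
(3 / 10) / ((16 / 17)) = 51 / 160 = 0.32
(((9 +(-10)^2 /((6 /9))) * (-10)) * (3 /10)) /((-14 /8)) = 1908 /7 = 272.57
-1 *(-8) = 8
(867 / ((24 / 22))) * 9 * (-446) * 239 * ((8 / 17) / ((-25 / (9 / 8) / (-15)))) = -2421868977 / 10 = -242186897.70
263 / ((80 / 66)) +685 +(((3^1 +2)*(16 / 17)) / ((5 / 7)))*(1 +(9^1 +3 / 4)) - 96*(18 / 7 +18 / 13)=36695973 / 61880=593.02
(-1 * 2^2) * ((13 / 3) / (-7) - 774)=65068 / 21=3098.48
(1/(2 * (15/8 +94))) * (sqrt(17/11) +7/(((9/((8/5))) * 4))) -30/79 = -1031026/2726685 +4 * sqrt(187)/8437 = -0.37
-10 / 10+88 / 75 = 13 / 75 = 0.17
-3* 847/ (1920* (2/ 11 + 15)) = -9317/ 106880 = -0.09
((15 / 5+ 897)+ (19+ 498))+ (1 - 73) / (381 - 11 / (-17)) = 1149034 / 811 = 1416.81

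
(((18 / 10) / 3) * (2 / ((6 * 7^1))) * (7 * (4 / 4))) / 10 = 1 / 50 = 0.02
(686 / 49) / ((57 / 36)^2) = 2016 / 361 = 5.58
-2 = -2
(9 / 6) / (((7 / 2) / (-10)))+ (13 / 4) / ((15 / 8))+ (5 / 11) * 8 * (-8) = -36548 / 1155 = -31.64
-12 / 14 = -6 / 7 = -0.86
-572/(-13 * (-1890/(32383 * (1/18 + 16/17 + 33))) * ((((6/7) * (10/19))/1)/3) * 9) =-70407992941/3717900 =-18937.57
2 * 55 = 110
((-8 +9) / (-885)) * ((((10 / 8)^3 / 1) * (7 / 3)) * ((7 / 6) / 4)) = -1225 / 815616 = -0.00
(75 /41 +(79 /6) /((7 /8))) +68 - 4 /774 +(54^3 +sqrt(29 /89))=sqrt(2581) /89 +17498795633 /111069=157549.44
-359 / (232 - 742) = 359 / 510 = 0.70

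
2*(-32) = -64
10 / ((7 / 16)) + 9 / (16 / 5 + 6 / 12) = 6550 / 259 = 25.29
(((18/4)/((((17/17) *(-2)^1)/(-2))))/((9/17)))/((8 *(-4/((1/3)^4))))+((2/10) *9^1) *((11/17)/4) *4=511771/440640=1.16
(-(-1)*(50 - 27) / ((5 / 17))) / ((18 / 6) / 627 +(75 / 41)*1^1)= 3350479 / 78580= 42.64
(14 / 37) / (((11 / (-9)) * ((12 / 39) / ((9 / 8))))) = -7371 / 6512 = -1.13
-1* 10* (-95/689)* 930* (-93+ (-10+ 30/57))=-90535500/689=-131401.31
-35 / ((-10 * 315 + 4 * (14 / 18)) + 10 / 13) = 4095 / 368096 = 0.01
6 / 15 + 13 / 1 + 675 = 3442 / 5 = 688.40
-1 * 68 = -68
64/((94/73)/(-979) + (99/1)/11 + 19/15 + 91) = 68608320/108556963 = 0.63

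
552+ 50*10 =1052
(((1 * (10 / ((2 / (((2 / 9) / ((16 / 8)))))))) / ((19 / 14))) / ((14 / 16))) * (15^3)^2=101250000 / 19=5328947.37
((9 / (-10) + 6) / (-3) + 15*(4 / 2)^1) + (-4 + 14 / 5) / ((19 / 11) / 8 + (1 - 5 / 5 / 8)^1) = 136 / 5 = 27.20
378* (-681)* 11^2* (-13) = 404918514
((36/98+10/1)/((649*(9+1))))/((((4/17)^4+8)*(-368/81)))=-286393509/6518675831360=-0.00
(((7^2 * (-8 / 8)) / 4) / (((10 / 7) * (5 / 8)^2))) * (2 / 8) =-5.49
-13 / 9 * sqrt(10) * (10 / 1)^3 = -13000 * sqrt(10) / 9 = -4567.73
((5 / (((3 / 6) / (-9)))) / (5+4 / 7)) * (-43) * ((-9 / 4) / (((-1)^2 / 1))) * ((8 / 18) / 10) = -903 / 13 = -69.46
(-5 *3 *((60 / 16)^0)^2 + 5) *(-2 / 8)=5 / 2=2.50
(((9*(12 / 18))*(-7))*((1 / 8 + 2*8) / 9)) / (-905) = 0.08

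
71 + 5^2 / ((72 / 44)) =1553 / 18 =86.28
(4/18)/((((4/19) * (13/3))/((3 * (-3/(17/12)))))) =-342/221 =-1.55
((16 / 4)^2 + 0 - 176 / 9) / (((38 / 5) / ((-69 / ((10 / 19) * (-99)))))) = -184 / 297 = -0.62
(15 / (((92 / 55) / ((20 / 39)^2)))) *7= 192500 / 11661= 16.51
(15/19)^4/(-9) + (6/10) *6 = 2317653/651605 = 3.56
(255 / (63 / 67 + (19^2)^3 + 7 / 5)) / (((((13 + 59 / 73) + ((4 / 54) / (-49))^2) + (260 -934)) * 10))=-727673026815 / 886314461479972877164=-0.00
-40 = -40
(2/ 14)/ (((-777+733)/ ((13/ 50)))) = -13/ 15400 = -0.00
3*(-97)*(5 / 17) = -1455 / 17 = -85.59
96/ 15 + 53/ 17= 809/ 85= 9.52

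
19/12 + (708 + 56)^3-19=445943726.58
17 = 17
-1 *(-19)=19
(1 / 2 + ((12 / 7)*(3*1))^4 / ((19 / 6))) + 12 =21295867 / 91238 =233.41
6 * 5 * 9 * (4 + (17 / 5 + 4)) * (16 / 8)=6156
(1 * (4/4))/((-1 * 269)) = -1/269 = -0.00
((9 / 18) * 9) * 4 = 18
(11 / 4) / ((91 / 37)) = 1.12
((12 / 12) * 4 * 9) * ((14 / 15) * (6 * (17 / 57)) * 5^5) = 3570000 / 19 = 187894.74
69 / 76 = 0.91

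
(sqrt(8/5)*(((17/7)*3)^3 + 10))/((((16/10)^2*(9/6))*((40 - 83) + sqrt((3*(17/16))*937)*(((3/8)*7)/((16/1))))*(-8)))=247420*sqrt(477870)/2065261751 + 5447198720*sqrt(10)/43370496771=0.48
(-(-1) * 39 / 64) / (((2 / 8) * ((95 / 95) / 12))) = 117 / 4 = 29.25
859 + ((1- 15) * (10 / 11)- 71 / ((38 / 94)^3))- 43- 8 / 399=-430104187 / 1584429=-271.46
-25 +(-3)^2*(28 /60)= -104 /5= -20.80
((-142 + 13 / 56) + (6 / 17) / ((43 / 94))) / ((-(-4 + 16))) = 11.75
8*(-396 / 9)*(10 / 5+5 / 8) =-924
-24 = -24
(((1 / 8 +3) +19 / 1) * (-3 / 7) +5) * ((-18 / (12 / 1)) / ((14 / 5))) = 3765 / 1568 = 2.40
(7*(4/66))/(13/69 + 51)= 0.01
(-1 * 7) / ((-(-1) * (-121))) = 7 / 121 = 0.06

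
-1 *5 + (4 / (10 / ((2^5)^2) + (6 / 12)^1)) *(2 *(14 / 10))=22147 / 1305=16.97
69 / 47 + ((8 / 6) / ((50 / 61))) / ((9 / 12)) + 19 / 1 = 239386 / 10575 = 22.64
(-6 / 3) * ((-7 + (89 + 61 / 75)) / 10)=-6211 / 375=-16.56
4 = 4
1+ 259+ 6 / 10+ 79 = 1698 / 5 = 339.60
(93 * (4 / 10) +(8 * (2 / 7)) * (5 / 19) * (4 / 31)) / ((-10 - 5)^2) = 768478 / 4638375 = 0.17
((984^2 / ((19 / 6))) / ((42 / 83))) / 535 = 80365248 / 71155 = 1129.44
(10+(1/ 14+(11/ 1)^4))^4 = 1770066918431042400625/ 38416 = 46076294211553581.86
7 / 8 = 0.88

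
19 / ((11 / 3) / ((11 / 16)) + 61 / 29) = 1653 / 647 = 2.55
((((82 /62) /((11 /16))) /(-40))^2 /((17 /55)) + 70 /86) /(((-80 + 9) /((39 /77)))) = -1237776423 /211228506335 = -0.01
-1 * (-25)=25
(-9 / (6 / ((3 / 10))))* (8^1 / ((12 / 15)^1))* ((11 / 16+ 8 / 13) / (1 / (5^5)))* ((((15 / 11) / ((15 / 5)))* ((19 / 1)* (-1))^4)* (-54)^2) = -3164810669129.70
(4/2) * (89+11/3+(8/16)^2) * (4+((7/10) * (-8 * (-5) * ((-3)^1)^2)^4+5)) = 4369800963345/2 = 2184900481672.50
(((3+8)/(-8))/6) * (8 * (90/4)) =-165/4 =-41.25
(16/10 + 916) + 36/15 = 920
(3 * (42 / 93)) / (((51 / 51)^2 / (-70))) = -2940 / 31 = -94.84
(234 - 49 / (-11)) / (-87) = -2623 / 957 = -2.74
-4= -4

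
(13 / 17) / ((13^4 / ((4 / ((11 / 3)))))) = 12 / 410839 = 0.00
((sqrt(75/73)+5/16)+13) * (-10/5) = -213/8 - 10 * sqrt(219)/73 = -28.65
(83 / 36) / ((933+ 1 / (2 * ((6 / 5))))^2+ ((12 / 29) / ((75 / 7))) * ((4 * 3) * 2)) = 240700 / 90960337493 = 0.00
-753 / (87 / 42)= -10542 / 29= -363.52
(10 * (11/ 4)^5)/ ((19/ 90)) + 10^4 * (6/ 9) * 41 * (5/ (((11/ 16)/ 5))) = 1596587803675/ 160512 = 9946843.87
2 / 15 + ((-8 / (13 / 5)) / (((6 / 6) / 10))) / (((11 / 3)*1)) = -17714 / 2145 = -8.26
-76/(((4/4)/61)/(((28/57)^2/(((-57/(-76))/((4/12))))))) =-765184/1539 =-497.20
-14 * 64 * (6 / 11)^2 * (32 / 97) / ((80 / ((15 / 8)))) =-24192 / 11737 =-2.06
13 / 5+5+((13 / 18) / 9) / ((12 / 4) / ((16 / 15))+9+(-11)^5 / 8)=990847694 / 130374765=7.60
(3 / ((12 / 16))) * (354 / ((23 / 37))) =52392 / 23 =2277.91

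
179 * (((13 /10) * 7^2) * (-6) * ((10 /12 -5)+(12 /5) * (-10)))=19269887 /10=1926988.70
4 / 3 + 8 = 28 / 3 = 9.33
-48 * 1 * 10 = -480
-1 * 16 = -16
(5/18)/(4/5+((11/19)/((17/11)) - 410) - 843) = -8075/36390564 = -0.00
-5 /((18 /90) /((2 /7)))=-50 /7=-7.14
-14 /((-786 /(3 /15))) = 7 /1965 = 0.00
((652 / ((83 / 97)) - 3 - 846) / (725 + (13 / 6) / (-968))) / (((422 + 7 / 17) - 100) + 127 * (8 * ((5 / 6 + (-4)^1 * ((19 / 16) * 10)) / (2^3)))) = 2139510384 / 99891704162257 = 0.00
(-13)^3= -2197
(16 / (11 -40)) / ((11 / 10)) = -160 / 319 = -0.50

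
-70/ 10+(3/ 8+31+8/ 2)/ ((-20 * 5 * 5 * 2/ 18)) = -30547/ 4000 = -7.64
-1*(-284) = 284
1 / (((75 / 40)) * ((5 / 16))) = 128 / 75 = 1.71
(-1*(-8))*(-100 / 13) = -800 / 13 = -61.54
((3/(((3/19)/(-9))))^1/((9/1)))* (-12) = 228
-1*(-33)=33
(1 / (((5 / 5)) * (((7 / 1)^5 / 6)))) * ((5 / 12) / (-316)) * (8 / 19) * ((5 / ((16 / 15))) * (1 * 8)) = -0.00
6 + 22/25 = 172/25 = 6.88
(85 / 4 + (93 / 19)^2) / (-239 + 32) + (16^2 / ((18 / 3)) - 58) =-4648537 / 298908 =-15.55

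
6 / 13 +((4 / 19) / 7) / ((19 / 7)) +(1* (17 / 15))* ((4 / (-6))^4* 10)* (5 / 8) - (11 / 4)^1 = -4006013 / 4561596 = -0.88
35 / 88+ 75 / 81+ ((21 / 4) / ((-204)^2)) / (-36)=9694961 / 7324416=1.32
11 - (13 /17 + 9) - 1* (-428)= 7297 /17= 429.24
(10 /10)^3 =1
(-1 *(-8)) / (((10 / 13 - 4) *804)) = -0.00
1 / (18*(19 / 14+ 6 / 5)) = 35 / 1611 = 0.02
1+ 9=10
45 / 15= 3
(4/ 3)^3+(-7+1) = -98/ 27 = -3.63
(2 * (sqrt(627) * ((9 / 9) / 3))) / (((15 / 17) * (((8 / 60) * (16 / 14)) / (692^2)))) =7123102 * sqrt(627) / 3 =59454082.17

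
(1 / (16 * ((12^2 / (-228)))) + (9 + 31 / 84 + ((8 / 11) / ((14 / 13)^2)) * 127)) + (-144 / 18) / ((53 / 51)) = 148479017 / 1828288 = 81.21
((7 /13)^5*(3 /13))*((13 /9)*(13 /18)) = 0.01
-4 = -4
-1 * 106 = -106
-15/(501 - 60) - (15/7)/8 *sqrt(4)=-335/588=-0.57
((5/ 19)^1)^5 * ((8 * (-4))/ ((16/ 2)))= -12500/ 2476099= -0.01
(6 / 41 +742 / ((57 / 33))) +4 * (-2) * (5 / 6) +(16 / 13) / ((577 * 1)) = 7416186080 / 17529837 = 423.06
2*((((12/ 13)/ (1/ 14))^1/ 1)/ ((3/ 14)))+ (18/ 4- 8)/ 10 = 31269/ 260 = 120.27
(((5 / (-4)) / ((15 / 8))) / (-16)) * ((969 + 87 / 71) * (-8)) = -22962 / 71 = -323.41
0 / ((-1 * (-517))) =0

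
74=74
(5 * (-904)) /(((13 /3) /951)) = -991966.15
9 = 9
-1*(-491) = 491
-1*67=-67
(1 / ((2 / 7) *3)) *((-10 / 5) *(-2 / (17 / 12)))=56 / 17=3.29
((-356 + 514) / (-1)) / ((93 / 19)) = -3002 / 93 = -32.28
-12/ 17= -0.71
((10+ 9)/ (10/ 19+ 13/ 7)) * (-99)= -250173/ 317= -789.19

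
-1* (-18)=18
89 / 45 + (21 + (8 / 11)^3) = 1399294 / 59895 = 23.36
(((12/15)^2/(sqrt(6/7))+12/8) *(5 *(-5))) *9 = -675/2-24 *sqrt(42) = -493.04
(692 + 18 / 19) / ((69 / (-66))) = -289652 / 437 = -662.82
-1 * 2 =-2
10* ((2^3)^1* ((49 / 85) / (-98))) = -8 / 17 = -0.47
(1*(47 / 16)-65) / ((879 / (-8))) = 331 / 586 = 0.56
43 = 43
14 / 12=7 / 6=1.17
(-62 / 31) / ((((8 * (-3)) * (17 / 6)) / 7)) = 7 / 34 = 0.21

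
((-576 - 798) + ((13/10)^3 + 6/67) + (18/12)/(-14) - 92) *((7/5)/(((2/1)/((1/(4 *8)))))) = -686531857/21440000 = -32.02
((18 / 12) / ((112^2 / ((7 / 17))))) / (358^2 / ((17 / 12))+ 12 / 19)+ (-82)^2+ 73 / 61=6725.20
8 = 8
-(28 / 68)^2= -0.17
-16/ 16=-1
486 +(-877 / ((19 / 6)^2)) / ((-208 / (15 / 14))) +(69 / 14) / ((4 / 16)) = 133024155 / 262808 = 506.16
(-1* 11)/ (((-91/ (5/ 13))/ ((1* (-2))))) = -110/ 1183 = -0.09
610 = 610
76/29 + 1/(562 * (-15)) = 640651/244470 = 2.62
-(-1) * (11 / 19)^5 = 161051 / 2476099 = 0.07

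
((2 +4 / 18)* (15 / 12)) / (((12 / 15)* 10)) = 25 / 72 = 0.35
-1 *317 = -317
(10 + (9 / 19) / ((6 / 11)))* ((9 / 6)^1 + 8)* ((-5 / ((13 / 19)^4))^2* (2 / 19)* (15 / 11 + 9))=526065865194975 / 8973037931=58627.40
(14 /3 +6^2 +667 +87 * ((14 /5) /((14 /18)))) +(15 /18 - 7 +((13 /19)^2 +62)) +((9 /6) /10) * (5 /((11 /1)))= 85554109 /79420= 1077.24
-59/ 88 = -0.67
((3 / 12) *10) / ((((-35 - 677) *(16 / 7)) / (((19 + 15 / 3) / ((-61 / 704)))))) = 2310 / 5429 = 0.43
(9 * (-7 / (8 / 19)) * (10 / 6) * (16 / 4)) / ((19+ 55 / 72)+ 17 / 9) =-46.07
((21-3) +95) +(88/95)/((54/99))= 114.70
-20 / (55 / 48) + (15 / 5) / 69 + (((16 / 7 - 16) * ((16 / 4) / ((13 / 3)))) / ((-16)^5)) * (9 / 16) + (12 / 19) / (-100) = -24965954893793 / 1433393561600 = -17.42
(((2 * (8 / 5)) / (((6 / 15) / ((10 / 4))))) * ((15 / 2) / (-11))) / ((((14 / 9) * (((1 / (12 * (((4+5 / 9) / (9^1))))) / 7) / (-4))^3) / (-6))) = -258748978.38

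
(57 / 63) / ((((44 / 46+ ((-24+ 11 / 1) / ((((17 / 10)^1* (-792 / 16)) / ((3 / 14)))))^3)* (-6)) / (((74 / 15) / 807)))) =-5180886292043 / 5376075943505910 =-0.00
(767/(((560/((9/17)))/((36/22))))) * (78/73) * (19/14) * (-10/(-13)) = 1.32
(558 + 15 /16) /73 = 8943 /1168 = 7.66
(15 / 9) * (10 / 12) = 25 / 18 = 1.39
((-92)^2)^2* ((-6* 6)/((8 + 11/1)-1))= -143278592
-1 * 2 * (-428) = 856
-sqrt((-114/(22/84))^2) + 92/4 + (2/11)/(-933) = -4231157/10263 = -412.27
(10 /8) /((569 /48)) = 60 /569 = 0.11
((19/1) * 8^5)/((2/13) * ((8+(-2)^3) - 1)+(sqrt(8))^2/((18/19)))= 36421632/485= 75096.15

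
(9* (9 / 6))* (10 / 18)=15 / 2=7.50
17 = 17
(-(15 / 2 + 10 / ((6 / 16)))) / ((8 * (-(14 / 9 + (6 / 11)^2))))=2.30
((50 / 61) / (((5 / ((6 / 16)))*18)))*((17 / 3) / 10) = 17 / 8784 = 0.00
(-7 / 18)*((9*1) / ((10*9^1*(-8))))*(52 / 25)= 91 / 9000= 0.01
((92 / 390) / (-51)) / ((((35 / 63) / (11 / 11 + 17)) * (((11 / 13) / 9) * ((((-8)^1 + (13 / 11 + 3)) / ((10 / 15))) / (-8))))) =-6624 / 2975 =-2.23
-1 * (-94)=94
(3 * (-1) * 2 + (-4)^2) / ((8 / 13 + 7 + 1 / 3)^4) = 2313441 / 923521000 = 0.00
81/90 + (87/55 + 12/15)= 3.28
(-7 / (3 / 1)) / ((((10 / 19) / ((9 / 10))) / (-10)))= 399 / 10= 39.90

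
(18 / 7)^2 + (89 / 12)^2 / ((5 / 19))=7607731 / 35280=215.64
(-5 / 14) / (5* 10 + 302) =-5 / 4928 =-0.00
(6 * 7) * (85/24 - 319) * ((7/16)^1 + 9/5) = -29645.20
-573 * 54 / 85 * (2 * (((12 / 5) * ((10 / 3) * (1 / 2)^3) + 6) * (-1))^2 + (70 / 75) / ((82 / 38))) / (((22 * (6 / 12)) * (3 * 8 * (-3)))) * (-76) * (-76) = 50088212832 / 191675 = 261318.44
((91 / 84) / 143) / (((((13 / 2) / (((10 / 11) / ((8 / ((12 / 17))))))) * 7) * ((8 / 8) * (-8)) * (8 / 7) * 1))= -0.00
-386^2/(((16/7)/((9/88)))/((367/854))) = -123033447/42944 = -2864.97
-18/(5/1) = -18/5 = -3.60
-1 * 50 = -50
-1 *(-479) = 479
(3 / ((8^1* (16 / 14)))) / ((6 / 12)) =21 / 32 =0.66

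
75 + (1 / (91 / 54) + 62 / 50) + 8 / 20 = 175706 / 2275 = 77.23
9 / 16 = 0.56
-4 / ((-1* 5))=4 / 5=0.80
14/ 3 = 4.67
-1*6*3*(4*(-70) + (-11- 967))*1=22644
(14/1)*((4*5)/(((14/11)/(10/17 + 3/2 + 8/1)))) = 37730/17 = 2219.41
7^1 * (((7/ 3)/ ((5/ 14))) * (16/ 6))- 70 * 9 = -22862/ 45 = -508.04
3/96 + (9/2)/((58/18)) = 1325/928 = 1.43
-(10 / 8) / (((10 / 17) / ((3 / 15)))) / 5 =-17 / 200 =-0.08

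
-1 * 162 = -162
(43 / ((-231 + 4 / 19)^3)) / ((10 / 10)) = -294937 / 84315766625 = -0.00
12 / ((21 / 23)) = 92 / 7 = 13.14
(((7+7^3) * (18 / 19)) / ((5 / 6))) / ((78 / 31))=39060 / 247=158.14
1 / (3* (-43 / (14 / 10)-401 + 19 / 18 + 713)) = 42 / 35575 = 0.00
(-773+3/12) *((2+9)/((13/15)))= -9807.98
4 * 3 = 12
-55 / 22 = -5 / 2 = -2.50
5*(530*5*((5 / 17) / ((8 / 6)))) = 99375 / 34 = 2922.79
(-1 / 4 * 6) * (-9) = 27 / 2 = 13.50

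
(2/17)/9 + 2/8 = 161/612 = 0.26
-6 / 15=-2 / 5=-0.40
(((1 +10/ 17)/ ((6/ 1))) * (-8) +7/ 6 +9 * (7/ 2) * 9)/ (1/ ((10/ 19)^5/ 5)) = 288200000/ 126281049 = 2.28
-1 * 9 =-9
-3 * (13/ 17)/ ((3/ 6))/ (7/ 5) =-390/ 119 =-3.28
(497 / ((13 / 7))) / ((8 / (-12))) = -10437 / 26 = -401.42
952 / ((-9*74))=-476 / 333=-1.43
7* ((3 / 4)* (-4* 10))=-210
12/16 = 3/4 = 0.75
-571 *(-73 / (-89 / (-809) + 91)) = 33721547 / 73708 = 457.50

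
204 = 204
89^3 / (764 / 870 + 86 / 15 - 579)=-306661515 / 248989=-1231.63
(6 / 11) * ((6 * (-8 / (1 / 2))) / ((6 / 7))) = -672 / 11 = -61.09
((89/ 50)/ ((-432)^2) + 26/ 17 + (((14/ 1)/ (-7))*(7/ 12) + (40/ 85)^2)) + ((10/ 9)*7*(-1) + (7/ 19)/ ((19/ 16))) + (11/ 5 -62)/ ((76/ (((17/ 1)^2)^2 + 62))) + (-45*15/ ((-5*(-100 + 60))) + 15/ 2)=-64027464453403039/ 973514764800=-65769.38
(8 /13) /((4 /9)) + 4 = 70 /13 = 5.38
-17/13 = -1.31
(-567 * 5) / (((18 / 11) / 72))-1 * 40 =-124780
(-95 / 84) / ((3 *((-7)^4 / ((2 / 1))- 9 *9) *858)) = -95 / 242053812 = -0.00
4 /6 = 2 /3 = 0.67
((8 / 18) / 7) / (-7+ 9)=2 / 63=0.03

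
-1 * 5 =-5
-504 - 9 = -513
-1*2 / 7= -2 / 7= -0.29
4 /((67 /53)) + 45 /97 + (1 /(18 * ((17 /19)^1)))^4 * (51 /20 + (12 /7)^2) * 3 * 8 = 2815392728474507 /775578608514360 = 3.63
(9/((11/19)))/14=171/154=1.11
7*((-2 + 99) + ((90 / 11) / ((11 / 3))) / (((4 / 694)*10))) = 229901 / 242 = 950.00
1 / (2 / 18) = 9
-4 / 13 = -0.31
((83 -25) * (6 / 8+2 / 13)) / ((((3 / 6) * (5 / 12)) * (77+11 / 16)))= 261696 / 80795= 3.24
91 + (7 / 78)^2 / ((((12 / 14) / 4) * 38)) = 31558051 / 346788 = 91.00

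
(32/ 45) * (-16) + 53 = 1873/ 45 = 41.62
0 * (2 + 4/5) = 0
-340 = -340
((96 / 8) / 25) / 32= 3 / 200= 0.02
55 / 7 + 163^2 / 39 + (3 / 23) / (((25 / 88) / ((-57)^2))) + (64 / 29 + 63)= 10224570037 / 4552275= 2246.04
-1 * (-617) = 617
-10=-10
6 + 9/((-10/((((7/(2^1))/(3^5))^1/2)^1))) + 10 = 15.99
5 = 5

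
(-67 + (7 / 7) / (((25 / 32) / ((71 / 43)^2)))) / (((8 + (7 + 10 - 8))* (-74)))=2935763 / 58151050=0.05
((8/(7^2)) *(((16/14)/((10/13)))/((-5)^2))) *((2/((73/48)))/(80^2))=156/78246875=0.00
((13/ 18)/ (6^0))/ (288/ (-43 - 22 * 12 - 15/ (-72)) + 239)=0.00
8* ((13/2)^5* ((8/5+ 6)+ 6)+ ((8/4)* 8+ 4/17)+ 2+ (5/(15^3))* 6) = 4829223737/3825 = 1262542.15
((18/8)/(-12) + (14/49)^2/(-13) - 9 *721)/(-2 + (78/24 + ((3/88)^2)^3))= -5191.36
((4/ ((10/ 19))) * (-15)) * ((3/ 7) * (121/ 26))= -20691/ 91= -227.37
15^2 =225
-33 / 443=-0.07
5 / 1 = 5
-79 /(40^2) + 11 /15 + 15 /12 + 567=2730883 /4800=568.93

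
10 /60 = 1 /6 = 0.17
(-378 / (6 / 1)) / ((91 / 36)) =-324 / 13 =-24.92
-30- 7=-37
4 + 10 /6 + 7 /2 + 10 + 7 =157 /6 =26.17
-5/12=-0.42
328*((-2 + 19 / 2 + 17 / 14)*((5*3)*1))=300120 / 7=42874.29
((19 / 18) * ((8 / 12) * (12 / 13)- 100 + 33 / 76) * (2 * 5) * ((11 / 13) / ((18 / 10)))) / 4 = -26884825 / 219024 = -122.75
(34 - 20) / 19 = 14 / 19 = 0.74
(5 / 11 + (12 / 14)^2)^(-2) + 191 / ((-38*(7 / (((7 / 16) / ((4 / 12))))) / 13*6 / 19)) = -1001624179 / 26296384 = -38.09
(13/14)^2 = 169/196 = 0.86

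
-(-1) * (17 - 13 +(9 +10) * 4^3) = 1220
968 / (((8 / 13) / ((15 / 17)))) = 23595 / 17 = 1387.94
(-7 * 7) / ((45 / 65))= -637 / 9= -70.78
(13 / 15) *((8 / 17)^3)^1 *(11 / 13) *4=22528 / 73695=0.31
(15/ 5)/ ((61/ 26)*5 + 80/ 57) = 4446/ 19465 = 0.23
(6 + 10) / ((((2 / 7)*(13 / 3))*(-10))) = -84 / 65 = -1.29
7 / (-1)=-7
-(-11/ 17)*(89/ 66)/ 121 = 89/ 12342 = 0.01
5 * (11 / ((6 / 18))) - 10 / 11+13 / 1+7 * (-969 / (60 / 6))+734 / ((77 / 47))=-40951 / 770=-53.18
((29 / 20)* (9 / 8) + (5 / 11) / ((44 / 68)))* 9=406629 / 19360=21.00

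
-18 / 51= -6 / 17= -0.35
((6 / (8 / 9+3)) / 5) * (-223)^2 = 2685366 / 175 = 15344.95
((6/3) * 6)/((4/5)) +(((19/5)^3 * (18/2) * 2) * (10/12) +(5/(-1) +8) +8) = 21227/25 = 849.08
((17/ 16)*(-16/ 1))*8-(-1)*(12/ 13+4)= -1704/ 13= -131.08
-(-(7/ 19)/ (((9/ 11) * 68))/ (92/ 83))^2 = -40844881/ 1144420690176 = -0.00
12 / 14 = 6 / 7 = 0.86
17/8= 2.12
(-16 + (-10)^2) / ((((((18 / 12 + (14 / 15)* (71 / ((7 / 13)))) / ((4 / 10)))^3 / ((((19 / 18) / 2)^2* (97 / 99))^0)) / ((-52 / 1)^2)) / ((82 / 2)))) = 16092131328 / 52187836553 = 0.31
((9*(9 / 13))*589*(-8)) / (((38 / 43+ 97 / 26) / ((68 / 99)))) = -248001984 / 56749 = -4370.16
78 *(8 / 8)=78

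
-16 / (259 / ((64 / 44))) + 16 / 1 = 45328 / 2849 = 15.91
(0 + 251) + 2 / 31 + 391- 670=-866 / 31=-27.94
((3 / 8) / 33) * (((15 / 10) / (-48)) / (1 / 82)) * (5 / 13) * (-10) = 1025 / 9152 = 0.11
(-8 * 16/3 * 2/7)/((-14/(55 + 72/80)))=35776/735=48.67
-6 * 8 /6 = -8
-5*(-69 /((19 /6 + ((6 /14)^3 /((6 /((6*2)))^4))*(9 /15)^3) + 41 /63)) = 84.36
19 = 19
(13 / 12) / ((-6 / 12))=-2.17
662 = 662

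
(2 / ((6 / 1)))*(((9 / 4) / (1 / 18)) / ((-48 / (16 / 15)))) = -3 / 10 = -0.30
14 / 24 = 7 / 12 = 0.58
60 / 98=30 / 49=0.61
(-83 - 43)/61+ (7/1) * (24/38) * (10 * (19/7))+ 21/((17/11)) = 136389/1037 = 131.52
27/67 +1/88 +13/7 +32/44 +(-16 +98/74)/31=119547759/47338984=2.53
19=19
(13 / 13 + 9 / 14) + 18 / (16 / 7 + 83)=5165 / 2786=1.85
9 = 9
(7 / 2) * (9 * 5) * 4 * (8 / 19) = 5040 / 19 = 265.26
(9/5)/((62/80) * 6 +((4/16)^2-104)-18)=-144/9383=-0.02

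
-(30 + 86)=-116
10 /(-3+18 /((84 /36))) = 70 /33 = 2.12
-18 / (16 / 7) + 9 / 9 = -55 / 8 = -6.88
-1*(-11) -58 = -47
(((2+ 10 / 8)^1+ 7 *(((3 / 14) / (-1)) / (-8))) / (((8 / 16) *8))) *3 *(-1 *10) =-825 / 32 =-25.78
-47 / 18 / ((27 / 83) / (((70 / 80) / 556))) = -27307 / 2161728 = -0.01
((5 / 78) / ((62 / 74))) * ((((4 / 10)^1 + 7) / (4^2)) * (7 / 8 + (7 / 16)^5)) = 426357253 / 13522436096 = 0.03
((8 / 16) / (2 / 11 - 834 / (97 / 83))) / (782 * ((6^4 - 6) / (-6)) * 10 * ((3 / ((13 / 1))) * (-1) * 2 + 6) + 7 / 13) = 13871 / 184303611128128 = 0.00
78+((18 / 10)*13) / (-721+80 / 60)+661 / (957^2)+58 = 1344261906376 / 9886589955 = 135.97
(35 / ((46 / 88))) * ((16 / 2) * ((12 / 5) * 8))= 236544 / 23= 10284.52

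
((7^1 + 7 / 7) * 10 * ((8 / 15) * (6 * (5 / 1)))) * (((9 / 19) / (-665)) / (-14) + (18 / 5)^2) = 1467202176 / 88445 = 16588.87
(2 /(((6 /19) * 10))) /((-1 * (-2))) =19 /60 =0.32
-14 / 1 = -14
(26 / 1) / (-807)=-26 / 807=-0.03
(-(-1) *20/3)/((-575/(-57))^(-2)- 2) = -6612500/1974003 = -3.35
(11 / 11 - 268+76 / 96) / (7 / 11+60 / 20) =-70279 / 960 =-73.21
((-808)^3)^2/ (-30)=-139135569179574272/ 15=-9275704611971618.13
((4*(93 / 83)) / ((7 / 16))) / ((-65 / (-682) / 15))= 12177792 / 7553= 1612.31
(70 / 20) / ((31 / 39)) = 273 / 62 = 4.40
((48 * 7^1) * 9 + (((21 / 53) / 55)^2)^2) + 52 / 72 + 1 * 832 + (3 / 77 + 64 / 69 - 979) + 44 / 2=606951156873332796563 / 209243809166411250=2900.69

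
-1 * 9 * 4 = -36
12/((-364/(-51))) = 153/91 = 1.68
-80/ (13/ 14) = -1120/ 13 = -86.15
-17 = -17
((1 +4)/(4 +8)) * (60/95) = 5/19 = 0.26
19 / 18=1.06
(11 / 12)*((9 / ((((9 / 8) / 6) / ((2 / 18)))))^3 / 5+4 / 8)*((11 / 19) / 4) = 4.09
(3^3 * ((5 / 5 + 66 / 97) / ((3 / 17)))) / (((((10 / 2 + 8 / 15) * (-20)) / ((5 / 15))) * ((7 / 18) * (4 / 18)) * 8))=-2020059 / 1803424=-1.12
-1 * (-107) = 107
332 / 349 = 0.95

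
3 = 3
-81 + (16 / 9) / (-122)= -81.01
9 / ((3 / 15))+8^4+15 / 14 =4142.07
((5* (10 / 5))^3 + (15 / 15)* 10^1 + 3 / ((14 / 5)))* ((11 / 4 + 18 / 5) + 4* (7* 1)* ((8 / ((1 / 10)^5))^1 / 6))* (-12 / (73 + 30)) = -634145078611 / 1442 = -439767738.29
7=7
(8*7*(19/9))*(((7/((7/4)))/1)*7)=29792/9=3310.22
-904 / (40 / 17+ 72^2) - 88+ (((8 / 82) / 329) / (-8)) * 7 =-3745208747 / 42474934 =-88.17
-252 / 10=-126 / 5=-25.20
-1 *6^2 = -36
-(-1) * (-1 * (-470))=470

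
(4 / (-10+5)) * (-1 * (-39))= -156 / 5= -31.20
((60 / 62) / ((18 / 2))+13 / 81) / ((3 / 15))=3365 / 2511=1.34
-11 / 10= -1.10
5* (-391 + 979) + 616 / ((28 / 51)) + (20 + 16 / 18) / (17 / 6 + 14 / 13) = 3721618 / 915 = 4067.34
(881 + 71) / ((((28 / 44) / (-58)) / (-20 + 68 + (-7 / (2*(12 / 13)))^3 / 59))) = -208221491731 / 50976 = -4084696.56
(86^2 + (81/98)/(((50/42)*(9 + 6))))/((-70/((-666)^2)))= -1435245309009/30625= -46865152.95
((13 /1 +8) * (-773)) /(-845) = 16233 /845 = 19.21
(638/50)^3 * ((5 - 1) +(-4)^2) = 129847036/3125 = 41551.05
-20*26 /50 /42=-26 /105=-0.25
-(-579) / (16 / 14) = 4053 / 8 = 506.62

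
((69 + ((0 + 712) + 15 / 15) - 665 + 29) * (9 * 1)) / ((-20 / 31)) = -20367 / 10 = -2036.70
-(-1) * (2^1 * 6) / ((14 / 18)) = 108 / 7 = 15.43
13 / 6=2.17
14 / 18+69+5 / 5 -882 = -7301 / 9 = -811.22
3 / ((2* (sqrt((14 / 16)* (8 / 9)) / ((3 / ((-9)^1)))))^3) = -3* sqrt(7) / 392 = -0.02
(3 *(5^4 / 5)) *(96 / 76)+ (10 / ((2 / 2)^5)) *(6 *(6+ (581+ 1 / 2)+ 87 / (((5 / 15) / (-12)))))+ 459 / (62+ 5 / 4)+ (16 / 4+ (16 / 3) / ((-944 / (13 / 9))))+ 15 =-1165250048980 / 7657551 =-152170.07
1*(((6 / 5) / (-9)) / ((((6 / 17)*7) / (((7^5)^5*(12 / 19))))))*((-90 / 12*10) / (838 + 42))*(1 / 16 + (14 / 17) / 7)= 9387480337647754305649 / 13376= 701815216630364406.82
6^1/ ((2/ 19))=57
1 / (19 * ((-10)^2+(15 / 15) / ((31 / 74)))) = 31 / 60306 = 0.00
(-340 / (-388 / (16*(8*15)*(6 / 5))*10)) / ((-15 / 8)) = -52224 / 485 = -107.68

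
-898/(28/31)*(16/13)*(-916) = 101998432/91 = 1120861.89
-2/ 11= -0.18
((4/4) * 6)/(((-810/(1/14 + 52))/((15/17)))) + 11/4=1147/476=2.41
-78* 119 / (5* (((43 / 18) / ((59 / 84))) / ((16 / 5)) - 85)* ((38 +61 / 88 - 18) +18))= 35048832 / 61318375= 0.57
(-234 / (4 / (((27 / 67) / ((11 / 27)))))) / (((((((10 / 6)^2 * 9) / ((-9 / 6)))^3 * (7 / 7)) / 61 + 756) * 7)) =-10805967 / 889040152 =-0.01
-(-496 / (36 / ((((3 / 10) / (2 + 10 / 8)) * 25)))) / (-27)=-1240 / 1053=-1.18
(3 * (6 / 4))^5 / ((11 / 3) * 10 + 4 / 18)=531441 / 10624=50.02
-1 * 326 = -326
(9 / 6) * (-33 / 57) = -33 / 38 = -0.87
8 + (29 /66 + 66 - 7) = 4451 /66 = 67.44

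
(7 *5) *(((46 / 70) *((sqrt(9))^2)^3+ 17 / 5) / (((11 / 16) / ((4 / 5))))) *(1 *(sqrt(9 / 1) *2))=6484224 / 55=117894.98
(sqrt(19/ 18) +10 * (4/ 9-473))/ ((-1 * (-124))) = -21265/ 558 +sqrt(38)/ 744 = -38.10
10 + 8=18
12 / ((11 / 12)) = 144 / 11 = 13.09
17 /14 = 1.21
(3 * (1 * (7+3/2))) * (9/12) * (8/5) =153/5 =30.60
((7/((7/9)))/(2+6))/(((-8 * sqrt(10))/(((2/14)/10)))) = -9 * sqrt(10)/44800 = -0.00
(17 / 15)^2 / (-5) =-0.26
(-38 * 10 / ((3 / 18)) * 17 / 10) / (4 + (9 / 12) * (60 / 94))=-364344 / 421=-865.43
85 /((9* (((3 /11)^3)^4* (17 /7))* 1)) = 109844993185235 /4782969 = 22965859.32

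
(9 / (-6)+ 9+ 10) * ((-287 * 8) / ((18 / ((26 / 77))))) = -74620 / 99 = -753.74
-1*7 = -7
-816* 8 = -6528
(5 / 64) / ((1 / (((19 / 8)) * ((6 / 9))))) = 95 / 768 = 0.12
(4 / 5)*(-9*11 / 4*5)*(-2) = 198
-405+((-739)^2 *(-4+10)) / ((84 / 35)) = 2729795 / 2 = 1364897.50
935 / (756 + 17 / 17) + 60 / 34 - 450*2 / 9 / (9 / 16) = -20242955 / 115821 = -174.78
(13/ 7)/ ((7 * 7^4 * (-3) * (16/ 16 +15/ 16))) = -208/ 10941357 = -0.00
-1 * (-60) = 60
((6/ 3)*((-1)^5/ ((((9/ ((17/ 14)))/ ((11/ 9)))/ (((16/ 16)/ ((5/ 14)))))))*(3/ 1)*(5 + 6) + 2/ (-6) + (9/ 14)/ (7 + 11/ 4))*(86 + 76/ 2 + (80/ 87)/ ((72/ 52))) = -36864050308/ 9619155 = -3832.36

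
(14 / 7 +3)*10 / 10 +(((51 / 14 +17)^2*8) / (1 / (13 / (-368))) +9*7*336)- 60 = 20992.57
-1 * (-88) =88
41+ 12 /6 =43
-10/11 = -0.91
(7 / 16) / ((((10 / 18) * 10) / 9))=567 / 800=0.71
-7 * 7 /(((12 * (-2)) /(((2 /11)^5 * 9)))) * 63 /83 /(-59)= -37044 /788666747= -0.00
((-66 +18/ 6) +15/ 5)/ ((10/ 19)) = -114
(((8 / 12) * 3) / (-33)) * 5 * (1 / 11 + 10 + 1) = -1220 / 363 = -3.36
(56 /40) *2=14 /5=2.80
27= 27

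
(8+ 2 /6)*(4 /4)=25 /3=8.33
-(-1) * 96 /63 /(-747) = -32 /15687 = -0.00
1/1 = 1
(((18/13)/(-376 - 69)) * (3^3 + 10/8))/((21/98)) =-2373/5785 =-0.41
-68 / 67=-1.01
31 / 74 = 0.42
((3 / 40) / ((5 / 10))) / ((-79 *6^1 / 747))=-0.24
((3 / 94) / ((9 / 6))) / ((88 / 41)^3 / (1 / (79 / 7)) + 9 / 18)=964894 / 5083286081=0.00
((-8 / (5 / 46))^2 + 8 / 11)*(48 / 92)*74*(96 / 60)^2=84671950848 / 158125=535474.79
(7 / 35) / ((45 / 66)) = 22 / 75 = 0.29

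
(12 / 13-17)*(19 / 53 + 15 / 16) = -229691 / 11024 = -20.84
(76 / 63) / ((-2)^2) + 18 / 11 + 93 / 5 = 71164 / 3465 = 20.54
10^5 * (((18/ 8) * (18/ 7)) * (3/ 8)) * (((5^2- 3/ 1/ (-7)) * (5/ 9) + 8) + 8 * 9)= 1000687500/ 49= 20422193.88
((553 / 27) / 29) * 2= 1106 / 783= 1.41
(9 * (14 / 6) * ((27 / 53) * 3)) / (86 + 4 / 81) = 137781 / 369410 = 0.37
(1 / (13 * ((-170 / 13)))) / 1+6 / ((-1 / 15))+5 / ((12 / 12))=-85.01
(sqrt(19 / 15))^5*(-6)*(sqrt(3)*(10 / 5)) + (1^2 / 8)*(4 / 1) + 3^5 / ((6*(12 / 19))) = 27.09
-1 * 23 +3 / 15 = -114 / 5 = -22.80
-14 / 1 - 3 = -17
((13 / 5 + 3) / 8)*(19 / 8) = 133 / 80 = 1.66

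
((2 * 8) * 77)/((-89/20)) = -276.85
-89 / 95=-0.94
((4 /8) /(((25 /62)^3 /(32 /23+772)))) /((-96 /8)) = -529922308 /1078125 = -491.52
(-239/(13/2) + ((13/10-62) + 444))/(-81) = -4.28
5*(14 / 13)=70 / 13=5.38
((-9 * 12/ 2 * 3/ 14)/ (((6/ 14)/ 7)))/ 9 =-21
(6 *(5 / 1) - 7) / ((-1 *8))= -2.88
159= 159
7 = 7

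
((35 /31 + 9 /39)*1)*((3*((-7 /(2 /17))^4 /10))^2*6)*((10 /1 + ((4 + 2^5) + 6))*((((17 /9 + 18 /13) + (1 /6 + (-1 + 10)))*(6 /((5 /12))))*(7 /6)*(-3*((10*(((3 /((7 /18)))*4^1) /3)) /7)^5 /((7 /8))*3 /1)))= -174406086068009534246132121600 /19747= -8832029476275360016515528.00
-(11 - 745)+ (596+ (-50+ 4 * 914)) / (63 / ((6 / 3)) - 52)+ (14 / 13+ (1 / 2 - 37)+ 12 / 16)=1053957 / 2132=494.35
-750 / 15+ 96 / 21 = -318 / 7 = -45.43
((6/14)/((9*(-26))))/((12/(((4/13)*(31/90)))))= -31/1916460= -0.00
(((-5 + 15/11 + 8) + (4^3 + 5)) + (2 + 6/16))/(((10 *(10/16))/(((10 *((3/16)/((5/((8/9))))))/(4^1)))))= 1333/1320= 1.01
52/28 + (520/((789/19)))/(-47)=1.59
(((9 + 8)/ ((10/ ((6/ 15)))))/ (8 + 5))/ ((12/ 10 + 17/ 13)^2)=221/ 26569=0.01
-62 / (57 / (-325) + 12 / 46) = -463450 / 639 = -725.27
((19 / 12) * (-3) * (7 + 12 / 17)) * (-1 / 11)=2489 / 748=3.33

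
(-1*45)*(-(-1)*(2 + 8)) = -450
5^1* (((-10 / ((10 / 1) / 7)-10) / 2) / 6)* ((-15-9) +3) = 595 / 4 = 148.75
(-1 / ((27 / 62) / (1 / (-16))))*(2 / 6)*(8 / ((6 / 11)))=341 / 486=0.70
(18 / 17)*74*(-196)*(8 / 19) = -2088576 / 323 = -6466.18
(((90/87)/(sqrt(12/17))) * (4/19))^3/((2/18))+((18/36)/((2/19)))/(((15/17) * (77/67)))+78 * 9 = 3672000 * sqrt(51)/167284151+3264881/4620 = 706.84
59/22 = 2.68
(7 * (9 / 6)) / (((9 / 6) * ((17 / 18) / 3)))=378 / 17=22.24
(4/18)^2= 4/81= 0.05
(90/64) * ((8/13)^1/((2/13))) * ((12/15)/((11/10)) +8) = 540/11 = 49.09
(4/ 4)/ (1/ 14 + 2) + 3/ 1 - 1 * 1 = 72/ 29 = 2.48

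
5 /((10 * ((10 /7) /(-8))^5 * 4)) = -2151296 /3125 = -688.41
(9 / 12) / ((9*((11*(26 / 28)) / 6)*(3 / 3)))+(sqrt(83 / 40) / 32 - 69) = -9860 / 143+sqrt(830) / 640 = -68.91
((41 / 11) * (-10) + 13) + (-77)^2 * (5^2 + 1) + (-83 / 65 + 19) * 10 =22065895 / 143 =154306.96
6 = 6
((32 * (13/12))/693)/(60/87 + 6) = 1508/201663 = 0.01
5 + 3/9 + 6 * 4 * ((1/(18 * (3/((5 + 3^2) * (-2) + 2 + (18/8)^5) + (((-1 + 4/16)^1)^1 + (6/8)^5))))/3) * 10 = -662012944/124896573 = -5.30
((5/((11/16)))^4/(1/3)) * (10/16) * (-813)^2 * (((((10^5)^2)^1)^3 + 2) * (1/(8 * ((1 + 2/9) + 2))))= 57107721600000000000000000000114215443200000/424589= 134501180200146494610081800000000000000.00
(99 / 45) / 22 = 0.10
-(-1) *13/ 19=13/ 19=0.68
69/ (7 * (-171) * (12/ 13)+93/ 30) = -8970/ 143237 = -0.06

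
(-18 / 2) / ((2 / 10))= -45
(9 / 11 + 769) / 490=4234 / 2695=1.57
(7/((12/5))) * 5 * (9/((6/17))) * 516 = 383775/2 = 191887.50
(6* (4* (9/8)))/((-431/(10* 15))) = -9.40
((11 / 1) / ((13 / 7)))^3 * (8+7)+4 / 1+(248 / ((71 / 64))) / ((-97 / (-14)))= 47710855497 / 15130739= 3153.24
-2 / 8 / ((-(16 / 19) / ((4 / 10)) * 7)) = 19 / 1120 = 0.02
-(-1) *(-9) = -9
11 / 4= 2.75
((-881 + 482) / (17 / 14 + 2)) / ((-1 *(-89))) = -1862 / 1335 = -1.39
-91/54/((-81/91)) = 8281/4374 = 1.89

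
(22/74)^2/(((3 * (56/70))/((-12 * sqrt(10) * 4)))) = -2420 * sqrt(10)/1369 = -5.59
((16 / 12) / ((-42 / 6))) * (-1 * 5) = 20 / 21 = 0.95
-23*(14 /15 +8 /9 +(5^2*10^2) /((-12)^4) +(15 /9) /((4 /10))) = -140.52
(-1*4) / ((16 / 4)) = -1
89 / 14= 6.36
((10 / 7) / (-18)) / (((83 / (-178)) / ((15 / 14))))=2225 / 12201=0.18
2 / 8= 1 / 4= 0.25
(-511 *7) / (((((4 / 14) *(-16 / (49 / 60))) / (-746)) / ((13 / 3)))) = -2065726.19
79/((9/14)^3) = 216776/729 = 297.36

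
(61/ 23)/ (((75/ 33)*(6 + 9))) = 671/ 8625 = 0.08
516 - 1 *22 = 494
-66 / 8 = -33 / 4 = -8.25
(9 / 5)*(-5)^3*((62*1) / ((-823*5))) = 2790 / 823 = 3.39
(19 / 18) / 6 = 19 / 108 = 0.18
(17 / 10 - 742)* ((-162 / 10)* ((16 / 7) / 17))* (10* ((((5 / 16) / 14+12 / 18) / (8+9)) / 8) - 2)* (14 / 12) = -5934933279 / 1618400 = -3667.16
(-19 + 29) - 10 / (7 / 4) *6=-24.29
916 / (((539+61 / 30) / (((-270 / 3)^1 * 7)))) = -17312400 / 16231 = -1066.63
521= 521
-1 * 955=-955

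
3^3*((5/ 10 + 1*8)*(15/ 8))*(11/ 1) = 75735/ 16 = 4733.44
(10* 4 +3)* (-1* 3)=-129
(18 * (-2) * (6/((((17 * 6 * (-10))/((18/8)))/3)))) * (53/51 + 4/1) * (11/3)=76329/2890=26.41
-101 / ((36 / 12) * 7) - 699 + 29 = -674.81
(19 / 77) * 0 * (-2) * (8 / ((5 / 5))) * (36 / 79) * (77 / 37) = 0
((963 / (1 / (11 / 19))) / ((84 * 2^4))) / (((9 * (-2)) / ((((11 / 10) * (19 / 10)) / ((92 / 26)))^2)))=-457300987 / 56878080000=-0.01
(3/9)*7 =7/3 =2.33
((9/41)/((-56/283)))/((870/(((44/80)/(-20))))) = 9339/266336000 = 0.00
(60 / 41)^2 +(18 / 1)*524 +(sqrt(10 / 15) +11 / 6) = sqrt(6) / 3 +95171243 / 10086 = 9436.79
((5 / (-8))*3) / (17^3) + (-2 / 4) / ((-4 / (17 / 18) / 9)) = 83491 / 78608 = 1.06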